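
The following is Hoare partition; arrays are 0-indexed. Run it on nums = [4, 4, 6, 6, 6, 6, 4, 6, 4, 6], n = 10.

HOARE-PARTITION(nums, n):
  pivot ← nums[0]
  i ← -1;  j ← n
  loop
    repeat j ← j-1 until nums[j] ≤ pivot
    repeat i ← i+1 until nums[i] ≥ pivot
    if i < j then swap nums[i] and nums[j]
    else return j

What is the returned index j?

pivot = nums[0] = 4; i = -1, j = 10
j→8 (nums[8]=4≤4), i→0 (nums[0]=4≥4); i<j, swap → [4, 4, 6, 6, 6, 6, 4, 6, 4, 6]
j→6 (nums[6]=4≤4), i→1 (nums[1]=4≥4); i<j, swap → [4, 4, 6, 6, 6, 6, 4, 6, 4, 6]
j→1, i→2; i≥j, return j=1. nums = [4, 4, 6, 6, 6, 6, 4, 6, 4, 6]

1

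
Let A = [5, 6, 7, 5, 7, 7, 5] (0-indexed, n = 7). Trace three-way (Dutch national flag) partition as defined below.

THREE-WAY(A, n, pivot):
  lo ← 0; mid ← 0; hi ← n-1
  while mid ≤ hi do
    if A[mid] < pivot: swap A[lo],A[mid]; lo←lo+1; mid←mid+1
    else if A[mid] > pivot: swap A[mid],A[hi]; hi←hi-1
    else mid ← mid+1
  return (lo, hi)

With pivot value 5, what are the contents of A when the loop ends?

[5, 5, 5, 7, 7, 7, 6]

pivot = 5; lo=0, mid=0, hi=6
A[mid]=5=5: mid=1
A[mid]=6>5: swap A[1],A[6]; hi=5 → [5, 5, 7, 5, 7, 7, 6]
A[mid]=5=5: mid=2
A[mid]=7>5: swap A[2],A[5]; hi=4 → [5, 5, 7, 5, 7, 7, 6]
A[mid]=7>5: swap A[2],A[4]; hi=3 → [5, 5, 7, 5, 7, 7, 6]
A[mid]=7>5: swap A[2],A[3]; hi=2 → [5, 5, 5, 7, 7, 7, 6]
A[mid]=5=5: mid=3
end: lo=0, hi=2; A = [5, 5, 5, 7, 7, 7, 6]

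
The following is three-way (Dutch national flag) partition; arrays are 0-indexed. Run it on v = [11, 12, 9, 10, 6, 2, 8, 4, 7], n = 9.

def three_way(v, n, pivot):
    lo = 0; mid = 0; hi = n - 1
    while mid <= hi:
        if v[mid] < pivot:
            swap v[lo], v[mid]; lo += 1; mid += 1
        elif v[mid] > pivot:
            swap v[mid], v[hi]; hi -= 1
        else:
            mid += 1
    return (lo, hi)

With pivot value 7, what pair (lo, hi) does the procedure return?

(3, 3)

lo=0 mid=0 hi=8
11>7: swap(0,8), hi=7 ⇒ [7, 12, 9, 10, 6, 2, 8, 4, 11]
7=7: mid=1
12>7: swap(1,7), hi=6 ⇒ [7, 4, 9, 10, 6, 2, 8, 12, 11]
4<7: swap(0,1), lo=1 mid=2 ⇒ [4, 7, 9, 10, 6, 2, 8, 12, 11]
9>7: swap(2,6), hi=5 ⇒ [4, 7, 8, 10, 6, 2, 9, 12, 11]
8>7: swap(2,5), hi=4 ⇒ [4, 7, 2, 10, 6, 8, 9, 12, 11]
2<7: swap(1,2), lo=2 mid=3 ⇒ [4, 2, 7, 10, 6, 8, 9, 12, 11]
10>7: swap(3,4), hi=3 ⇒ [4, 2, 7, 6, 10, 8, 9, 12, 11]
6<7: swap(2,3), lo=3 mid=4 ⇒ [4, 2, 6, 7, 10, 8, 9, 12, 11]
done. lo=3 hi=3; v=[4, 2, 6, 7, 10, 8, 9, 12, 11]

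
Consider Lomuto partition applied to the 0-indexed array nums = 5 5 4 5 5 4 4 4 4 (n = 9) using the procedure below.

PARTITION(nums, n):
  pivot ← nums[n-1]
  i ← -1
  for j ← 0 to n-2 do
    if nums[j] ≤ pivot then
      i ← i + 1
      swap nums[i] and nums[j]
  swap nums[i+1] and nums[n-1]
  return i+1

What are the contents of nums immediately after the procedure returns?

pivot = nums[8] = 4; i = -1
j=0: nums[0]=5 > 4 → no swap
j=1: nums[1]=5 > 4 → no swap
j=2: nums[2]=4 ≤ 4 → i=0, swap nums[0],nums[2] → 4 5 5 5 5 4 4 4 4
j=3: nums[3]=5 > 4 → no swap
j=4: nums[4]=5 > 4 → no swap
j=5: nums[5]=4 ≤ 4 → i=1, swap nums[1],nums[5] → 4 4 5 5 5 5 4 4 4
j=6: nums[6]=4 ≤ 4 → i=2, swap nums[2],nums[6] → 4 4 4 5 5 5 5 4 4
j=7: nums[7]=4 ≤ 4 → i=3, swap nums[3],nums[7] → 4 4 4 4 5 5 5 5 4
final swap nums[4],nums[8] → 4 4 4 4 4 5 5 5 5; return 4

4 4 4 4 4 5 5 5 5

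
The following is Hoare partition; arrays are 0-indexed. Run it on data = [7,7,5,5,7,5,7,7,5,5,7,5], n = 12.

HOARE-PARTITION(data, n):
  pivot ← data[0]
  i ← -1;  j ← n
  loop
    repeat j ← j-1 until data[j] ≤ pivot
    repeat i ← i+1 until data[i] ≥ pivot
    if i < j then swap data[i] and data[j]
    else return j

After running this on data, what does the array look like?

pivot=7
j stops at 11 (5), i stops at 0 (7); swap ⇒ [5,7,5,5,7,5,7,7,5,5,7,7]
j stops at 10 (7), i stops at 1 (7); swap ⇒ [5,7,5,5,7,5,7,7,5,5,7,7]
j stops at 9 (5), i stops at 4 (7); swap ⇒ [5,7,5,5,5,5,7,7,5,7,7,7]
j stops at 8 (5), i stops at 6 (7); swap ⇒ [5,7,5,5,5,5,5,7,7,7,7,7]
j stops at 7, i stops at 7; i≥j ⇒ return 7. data=[5,7,5,5,5,5,5,7,7,7,7,7]

[5,7,5,5,5,5,5,7,7,7,7,7]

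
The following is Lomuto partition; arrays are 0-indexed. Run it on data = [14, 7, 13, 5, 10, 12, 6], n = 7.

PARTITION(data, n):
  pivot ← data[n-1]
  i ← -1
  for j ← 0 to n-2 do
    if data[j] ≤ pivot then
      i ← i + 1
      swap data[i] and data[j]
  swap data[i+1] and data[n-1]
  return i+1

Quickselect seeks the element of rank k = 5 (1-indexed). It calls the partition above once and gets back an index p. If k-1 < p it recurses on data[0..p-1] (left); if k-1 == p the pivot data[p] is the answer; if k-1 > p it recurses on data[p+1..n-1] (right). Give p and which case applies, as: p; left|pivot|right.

pivot=6, i=-1
j=0: 14>6, skip
j=1: 7>6, skip
j=2: 13>6, skip
j=3: 5≤6, i=0, swap(0,3) ⇒ [5, 7, 13, 14, 10, 12, 6]
j=4: 10>6, skip
j=5: 12>6, skip
swap(1,6) ⇒ [5, 6, 13, 14, 10, 12, 7]; return 1
p = 1; k-1 = 4 > 1 ⇒ right

1; right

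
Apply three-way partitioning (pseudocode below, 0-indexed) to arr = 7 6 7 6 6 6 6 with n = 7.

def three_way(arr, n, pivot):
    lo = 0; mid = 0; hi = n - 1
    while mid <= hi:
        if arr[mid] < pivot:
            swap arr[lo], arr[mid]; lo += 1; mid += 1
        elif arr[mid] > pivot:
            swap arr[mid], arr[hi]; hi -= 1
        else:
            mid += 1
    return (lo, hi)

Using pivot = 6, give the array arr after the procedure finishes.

pivot = 6; lo=0, mid=0, hi=6
arr[mid]=7>6: swap arr[0],arr[6]; hi=5 → 6 6 7 6 6 6 7
arr[mid]=6=6: mid=1
arr[mid]=6=6: mid=2
arr[mid]=7>6: swap arr[2],arr[5]; hi=4 → 6 6 6 6 6 7 7
arr[mid]=6=6: mid=3
arr[mid]=6=6: mid=4
arr[mid]=6=6: mid=5
end: lo=0, hi=4; arr = 6 6 6 6 6 7 7

6 6 6 6 6 7 7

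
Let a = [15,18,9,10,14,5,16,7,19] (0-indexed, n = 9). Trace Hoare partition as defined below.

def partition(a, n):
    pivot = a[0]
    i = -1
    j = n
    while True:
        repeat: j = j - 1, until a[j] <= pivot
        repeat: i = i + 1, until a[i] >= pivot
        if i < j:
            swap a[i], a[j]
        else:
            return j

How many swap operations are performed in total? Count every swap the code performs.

2

pivot=15
j stops at 7 (7), i stops at 0 (15); swap ⇒ [7,18,9,10,14,5,16,15,19]
j stops at 5 (5), i stops at 1 (18); swap ⇒ [7,5,9,10,14,18,16,15,19]
j stops at 4, i stops at 5; i≥j ⇒ return 4. a=[7,5,9,10,14,18,16,15,19]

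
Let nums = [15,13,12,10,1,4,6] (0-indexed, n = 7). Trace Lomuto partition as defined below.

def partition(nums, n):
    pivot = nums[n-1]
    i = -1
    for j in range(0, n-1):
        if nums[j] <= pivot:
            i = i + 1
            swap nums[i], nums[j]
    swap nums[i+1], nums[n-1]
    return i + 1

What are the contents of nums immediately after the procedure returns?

pivot=6, i=-1
j=0: 15>6, skip
j=1: 13>6, skip
j=2: 12>6, skip
j=3: 10>6, skip
j=4: 1≤6, i=0, swap(0,4) ⇒ [1,13,12,10,15,4,6]
j=5: 4≤6, i=1, swap(1,5) ⇒ [1,4,12,10,15,13,6]
swap(2,6) ⇒ [1,4,6,10,15,13,12]; return 2

[1,4,6,10,15,13,12]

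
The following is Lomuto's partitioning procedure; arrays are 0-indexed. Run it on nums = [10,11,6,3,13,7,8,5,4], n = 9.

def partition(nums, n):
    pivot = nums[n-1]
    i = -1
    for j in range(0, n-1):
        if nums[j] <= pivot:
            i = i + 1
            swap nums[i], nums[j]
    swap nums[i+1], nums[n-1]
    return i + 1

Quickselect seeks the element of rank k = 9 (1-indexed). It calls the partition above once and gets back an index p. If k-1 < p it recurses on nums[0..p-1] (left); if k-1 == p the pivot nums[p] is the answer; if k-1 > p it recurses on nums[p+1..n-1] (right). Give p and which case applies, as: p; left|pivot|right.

pivot=4, i=-1
j=0: 10>4, skip
j=1: 11>4, skip
j=2: 6>4, skip
j=3: 3≤4, i=0, swap(0,3) ⇒ [3,11,6,10,13,7,8,5,4]
j=4: 13>4, skip
j=5: 7>4, skip
j=6: 8>4, skip
j=7: 5>4, skip
swap(1,8) ⇒ [3,4,6,10,13,7,8,5,11]; return 1
p = 1; k-1 = 8 > 1 ⇒ right

1; right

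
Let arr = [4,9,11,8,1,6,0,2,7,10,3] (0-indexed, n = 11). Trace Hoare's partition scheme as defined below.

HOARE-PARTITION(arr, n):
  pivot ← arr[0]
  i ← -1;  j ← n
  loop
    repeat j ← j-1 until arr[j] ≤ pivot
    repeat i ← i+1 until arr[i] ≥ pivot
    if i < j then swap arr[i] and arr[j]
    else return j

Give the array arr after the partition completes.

[3,2,0,1,8,6,11,9,7,10,4]

pivot = arr[0] = 4; i = -1, j = 11
j→10 (arr[10]=3≤4), i→0 (arr[0]=4≥4); i<j, swap → [3,9,11,8,1,6,0,2,7,10,4]
j→7 (arr[7]=2≤4), i→1 (arr[1]=9≥4); i<j, swap → [3,2,11,8,1,6,0,9,7,10,4]
j→6 (arr[6]=0≤4), i→2 (arr[2]=11≥4); i<j, swap → [3,2,0,8,1,6,11,9,7,10,4]
j→4 (arr[4]=1≤4), i→3 (arr[3]=8≥4); i<j, swap → [3,2,0,1,8,6,11,9,7,10,4]
j→3, i→4; i≥j, return j=3. arr = [3,2,0,1,8,6,11,9,7,10,4]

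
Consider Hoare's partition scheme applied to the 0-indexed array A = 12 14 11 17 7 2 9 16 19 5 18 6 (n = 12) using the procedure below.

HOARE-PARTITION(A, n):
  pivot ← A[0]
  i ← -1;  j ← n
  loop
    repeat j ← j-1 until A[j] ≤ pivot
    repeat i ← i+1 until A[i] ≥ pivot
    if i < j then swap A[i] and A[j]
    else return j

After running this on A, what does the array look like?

pivot=12
j stops at 11 (6), i stops at 0 (12); swap ⇒ 6 14 11 17 7 2 9 16 19 5 18 12
j stops at 9 (5), i stops at 1 (14); swap ⇒ 6 5 11 17 7 2 9 16 19 14 18 12
j stops at 6 (9), i stops at 3 (17); swap ⇒ 6 5 11 9 7 2 17 16 19 14 18 12
j stops at 5, i stops at 6; i≥j ⇒ return 5. A=6 5 11 9 7 2 17 16 19 14 18 12

6 5 11 9 7 2 17 16 19 14 18 12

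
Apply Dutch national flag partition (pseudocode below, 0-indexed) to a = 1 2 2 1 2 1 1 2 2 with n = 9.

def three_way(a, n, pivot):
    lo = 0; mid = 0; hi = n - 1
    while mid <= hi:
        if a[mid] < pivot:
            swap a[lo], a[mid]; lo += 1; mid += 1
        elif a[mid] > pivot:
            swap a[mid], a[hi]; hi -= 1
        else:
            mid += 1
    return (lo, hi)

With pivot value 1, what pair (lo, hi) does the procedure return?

(0, 3)

lo=0 mid=0 hi=8
1=1: mid=1
2>1: swap(1,8), hi=7 ⇒ 1 2 2 1 2 1 1 2 2
2>1: swap(1,7), hi=6 ⇒ 1 2 2 1 2 1 1 2 2
2>1: swap(1,6), hi=5 ⇒ 1 1 2 1 2 1 2 2 2
1=1: mid=2
2>1: swap(2,5), hi=4 ⇒ 1 1 1 1 2 2 2 2 2
1=1: mid=3
1=1: mid=4
2>1: swap(4,4), hi=3 ⇒ 1 1 1 1 2 2 2 2 2
done. lo=0 hi=3; a=1 1 1 1 2 2 2 2 2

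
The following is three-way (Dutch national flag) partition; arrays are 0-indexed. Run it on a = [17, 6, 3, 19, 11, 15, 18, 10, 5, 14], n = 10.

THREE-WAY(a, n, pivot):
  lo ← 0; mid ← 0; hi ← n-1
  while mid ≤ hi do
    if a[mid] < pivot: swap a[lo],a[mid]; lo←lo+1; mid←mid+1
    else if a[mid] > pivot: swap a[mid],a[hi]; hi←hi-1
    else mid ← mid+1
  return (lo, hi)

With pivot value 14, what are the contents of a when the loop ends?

[6, 3, 5, 11, 10, 14, 18, 15, 19, 17]

lo=0 mid=0 hi=9
17>14: swap(0,9), hi=8 ⇒ [14, 6, 3, 19, 11, 15, 18, 10, 5, 17]
14=14: mid=1
6<14: swap(0,1), lo=1 mid=2 ⇒ [6, 14, 3, 19, 11, 15, 18, 10, 5, 17]
3<14: swap(1,2), lo=2 mid=3 ⇒ [6, 3, 14, 19, 11, 15, 18, 10, 5, 17]
19>14: swap(3,8), hi=7 ⇒ [6, 3, 14, 5, 11, 15, 18, 10, 19, 17]
5<14: swap(2,3), lo=3 mid=4 ⇒ [6, 3, 5, 14, 11, 15, 18, 10, 19, 17]
11<14: swap(3,4), lo=4 mid=5 ⇒ [6, 3, 5, 11, 14, 15, 18, 10, 19, 17]
15>14: swap(5,7), hi=6 ⇒ [6, 3, 5, 11, 14, 10, 18, 15, 19, 17]
10<14: swap(4,5), lo=5 mid=6 ⇒ [6, 3, 5, 11, 10, 14, 18, 15, 19, 17]
18>14: swap(6,6), hi=5 ⇒ [6, 3, 5, 11, 10, 14, 18, 15, 19, 17]
done. lo=5 hi=5; a=[6, 3, 5, 11, 10, 14, 18, 15, 19, 17]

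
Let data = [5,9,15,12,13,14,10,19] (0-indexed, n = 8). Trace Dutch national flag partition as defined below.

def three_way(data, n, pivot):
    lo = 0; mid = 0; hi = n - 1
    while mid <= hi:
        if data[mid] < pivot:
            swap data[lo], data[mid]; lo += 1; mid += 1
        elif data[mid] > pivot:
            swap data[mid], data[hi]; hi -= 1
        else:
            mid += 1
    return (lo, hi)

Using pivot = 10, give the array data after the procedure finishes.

[5,9,10,13,14,12,19,15]

pivot = 10; lo=0, mid=0, hi=7
data[mid]=5<10: swap data[0],data[0]; lo=1,mid=1 → [5,9,15,12,13,14,10,19]
data[mid]=9<10: swap data[1],data[1]; lo=2,mid=2 → [5,9,15,12,13,14,10,19]
data[mid]=15>10: swap data[2],data[7]; hi=6 → [5,9,19,12,13,14,10,15]
data[mid]=19>10: swap data[2],data[6]; hi=5 → [5,9,10,12,13,14,19,15]
data[mid]=10=10: mid=3
data[mid]=12>10: swap data[3],data[5]; hi=4 → [5,9,10,14,13,12,19,15]
data[mid]=14>10: swap data[3],data[4]; hi=3 → [5,9,10,13,14,12,19,15]
data[mid]=13>10: swap data[3],data[3]; hi=2 → [5,9,10,13,14,12,19,15]
end: lo=2, hi=2; data = [5,9,10,13,14,12,19,15]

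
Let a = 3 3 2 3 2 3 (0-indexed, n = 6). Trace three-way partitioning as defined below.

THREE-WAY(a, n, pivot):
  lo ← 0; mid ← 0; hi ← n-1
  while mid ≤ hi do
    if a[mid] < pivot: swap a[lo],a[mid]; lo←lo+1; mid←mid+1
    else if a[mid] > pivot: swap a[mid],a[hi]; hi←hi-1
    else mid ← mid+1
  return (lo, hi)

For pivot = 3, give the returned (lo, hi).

lo=0 mid=0 hi=5
3=3: mid=1
3=3: mid=2
2<3: swap(0,2), lo=1 mid=3 ⇒ 2 3 3 3 2 3
3=3: mid=4
2<3: swap(1,4), lo=2 mid=5 ⇒ 2 2 3 3 3 3
3=3: mid=6
done. lo=2 hi=5; a=2 2 3 3 3 3

(2, 5)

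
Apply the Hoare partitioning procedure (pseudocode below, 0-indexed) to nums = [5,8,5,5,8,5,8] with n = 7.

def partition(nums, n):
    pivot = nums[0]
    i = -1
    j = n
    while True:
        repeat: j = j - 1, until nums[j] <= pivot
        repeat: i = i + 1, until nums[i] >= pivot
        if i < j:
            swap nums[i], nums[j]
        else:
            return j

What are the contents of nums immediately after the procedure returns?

pivot=5
j stops at 5 (5), i stops at 0 (5); swap ⇒ [5,8,5,5,8,5,8]
j stops at 3 (5), i stops at 1 (8); swap ⇒ [5,5,5,8,8,5,8]
j stops at 2, i stops at 2; i≥j ⇒ return 2. nums=[5,5,5,8,8,5,8]

[5,5,5,8,8,5,8]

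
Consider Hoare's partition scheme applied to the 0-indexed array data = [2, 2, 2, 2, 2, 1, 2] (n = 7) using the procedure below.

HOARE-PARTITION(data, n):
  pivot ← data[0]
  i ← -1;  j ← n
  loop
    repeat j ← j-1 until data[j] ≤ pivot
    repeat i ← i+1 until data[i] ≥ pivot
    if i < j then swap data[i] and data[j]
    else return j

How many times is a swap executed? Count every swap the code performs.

pivot = data[0] = 2; i = -1, j = 7
j→6 (data[6]=2≤2), i→0 (data[0]=2≥2); i<j, swap → [2, 2, 2, 2, 2, 1, 2]
j→5 (data[5]=1≤2), i→1 (data[1]=2≥2); i<j, swap → [2, 1, 2, 2, 2, 2, 2]
j→4 (data[4]=2≤2), i→2 (data[2]=2≥2); i<j, swap → [2, 1, 2, 2, 2, 2, 2]
j→3, i→3; i≥j, return j=3. data = [2, 1, 2, 2, 2, 2, 2]

3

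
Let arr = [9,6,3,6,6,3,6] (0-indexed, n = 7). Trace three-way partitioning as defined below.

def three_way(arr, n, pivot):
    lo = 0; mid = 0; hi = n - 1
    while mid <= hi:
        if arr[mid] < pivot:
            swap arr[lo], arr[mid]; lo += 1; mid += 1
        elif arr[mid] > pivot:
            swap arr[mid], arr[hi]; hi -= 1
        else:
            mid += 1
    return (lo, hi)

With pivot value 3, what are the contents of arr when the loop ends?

[3,3,6,6,6,6,9]

pivot = 3; lo=0, mid=0, hi=6
arr[mid]=9>3: swap arr[0],arr[6]; hi=5 → [6,6,3,6,6,3,9]
arr[mid]=6>3: swap arr[0],arr[5]; hi=4 → [3,6,3,6,6,6,9]
arr[mid]=3=3: mid=1
arr[mid]=6>3: swap arr[1],arr[4]; hi=3 → [3,6,3,6,6,6,9]
arr[mid]=6>3: swap arr[1],arr[3]; hi=2 → [3,6,3,6,6,6,9]
arr[mid]=6>3: swap arr[1],arr[2]; hi=1 → [3,3,6,6,6,6,9]
arr[mid]=3=3: mid=2
end: lo=0, hi=1; arr = [3,3,6,6,6,6,9]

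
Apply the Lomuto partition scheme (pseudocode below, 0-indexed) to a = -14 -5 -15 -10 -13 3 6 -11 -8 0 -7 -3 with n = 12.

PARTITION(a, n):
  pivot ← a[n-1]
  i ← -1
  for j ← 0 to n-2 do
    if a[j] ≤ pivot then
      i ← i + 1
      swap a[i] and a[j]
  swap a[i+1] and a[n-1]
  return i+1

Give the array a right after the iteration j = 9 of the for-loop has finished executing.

pivot = a[11] = -3; i = -1
j=0: a[0]=-14 ≤ -3 → i=0, swap a[0],a[0] (no change) → -14 -5 -15 -10 -13 3 6 -11 -8 0 -7 -3
j=1: a[1]=-5 ≤ -3 → i=1, swap a[1],a[1] (no change) → -14 -5 -15 -10 -13 3 6 -11 -8 0 -7 -3
j=2: a[2]=-15 ≤ -3 → i=2, swap a[2],a[2] (no change) → -14 -5 -15 -10 -13 3 6 -11 -8 0 -7 -3
j=3: a[3]=-10 ≤ -3 → i=3, swap a[3],a[3] (no change) → -14 -5 -15 -10 -13 3 6 -11 -8 0 -7 -3
j=4: a[4]=-13 ≤ -3 → i=4, swap a[4],a[4] (no change) → -14 -5 -15 -10 -13 3 6 -11 -8 0 -7 -3
j=5: a[5]=3 > -3 → no swap
j=6: a[6]=6 > -3 → no swap
j=7: a[7]=-11 ≤ -3 → i=5, swap a[5],a[7] → -14 -5 -15 -10 -13 -11 6 3 -8 0 -7 -3
j=8: a[8]=-8 ≤ -3 → i=6, swap a[6],a[8] → -14 -5 -15 -10 -13 -11 -8 3 6 0 -7 -3
j=9: a[9]=0 > -3 → no swap
(after j=9) a = -14 -5 -15 -10 -13 -11 -8 3 6 0 -7 -3

-14 -5 -15 -10 -13 -11 -8 3 6 0 -7 -3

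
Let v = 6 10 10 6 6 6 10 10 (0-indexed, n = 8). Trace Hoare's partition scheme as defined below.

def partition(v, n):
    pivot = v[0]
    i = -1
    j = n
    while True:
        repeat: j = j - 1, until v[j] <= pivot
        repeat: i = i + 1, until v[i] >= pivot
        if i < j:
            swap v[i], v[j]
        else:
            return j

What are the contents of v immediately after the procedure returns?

pivot = v[0] = 6; i = -1, j = 8
j→5 (v[5]=6≤6), i→0 (v[0]=6≥6); i<j, swap → 6 10 10 6 6 6 10 10
j→4 (v[4]=6≤6), i→1 (v[1]=10≥6); i<j, swap → 6 6 10 6 10 6 10 10
j→3 (v[3]=6≤6), i→2 (v[2]=10≥6); i<j, swap → 6 6 6 10 10 6 10 10
j→2, i→3; i≥j, return j=2. v = 6 6 6 10 10 6 10 10

6 6 6 10 10 6 10 10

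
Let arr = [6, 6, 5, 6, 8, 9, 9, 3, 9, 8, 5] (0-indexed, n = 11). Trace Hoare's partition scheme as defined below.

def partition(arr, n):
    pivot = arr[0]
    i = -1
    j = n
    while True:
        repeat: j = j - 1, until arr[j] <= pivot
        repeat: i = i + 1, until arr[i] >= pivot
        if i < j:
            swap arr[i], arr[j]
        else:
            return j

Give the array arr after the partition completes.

[5, 3, 5, 6, 8, 9, 9, 6, 9, 8, 6]

pivot=6
j stops at 10 (5), i stops at 0 (6); swap ⇒ [5, 6, 5, 6, 8, 9, 9, 3, 9, 8, 6]
j stops at 7 (3), i stops at 1 (6); swap ⇒ [5, 3, 5, 6, 8, 9, 9, 6, 9, 8, 6]
j stops at 3, i stops at 3; i≥j ⇒ return 3. arr=[5, 3, 5, 6, 8, 9, 9, 6, 9, 8, 6]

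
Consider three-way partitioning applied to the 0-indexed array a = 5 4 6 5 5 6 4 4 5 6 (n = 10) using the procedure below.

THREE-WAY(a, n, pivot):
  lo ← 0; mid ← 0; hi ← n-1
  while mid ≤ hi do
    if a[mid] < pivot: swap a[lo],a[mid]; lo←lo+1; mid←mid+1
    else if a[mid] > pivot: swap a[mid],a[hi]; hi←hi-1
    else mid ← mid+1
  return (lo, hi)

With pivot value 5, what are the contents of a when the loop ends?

4 4 4 5 5 5 5 6 6 6

pivot = 5; lo=0, mid=0, hi=9
a[mid]=5=5: mid=1
a[mid]=4<5: swap a[0],a[1]; lo=1,mid=2 → 4 5 6 5 5 6 4 4 5 6
a[mid]=6>5: swap a[2],a[9]; hi=8 → 4 5 6 5 5 6 4 4 5 6
a[mid]=6>5: swap a[2],a[8]; hi=7 → 4 5 5 5 5 6 4 4 6 6
a[mid]=5=5: mid=3
a[mid]=5=5: mid=4
a[mid]=5=5: mid=5
a[mid]=6>5: swap a[5],a[7]; hi=6 → 4 5 5 5 5 4 4 6 6 6
a[mid]=4<5: swap a[1],a[5]; lo=2,mid=6 → 4 4 5 5 5 5 4 6 6 6
a[mid]=4<5: swap a[2],a[6]; lo=3,mid=7 → 4 4 4 5 5 5 5 6 6 6
end: lo=3, hi=6; a = 4 4 4 5 5 5 5 6 6 6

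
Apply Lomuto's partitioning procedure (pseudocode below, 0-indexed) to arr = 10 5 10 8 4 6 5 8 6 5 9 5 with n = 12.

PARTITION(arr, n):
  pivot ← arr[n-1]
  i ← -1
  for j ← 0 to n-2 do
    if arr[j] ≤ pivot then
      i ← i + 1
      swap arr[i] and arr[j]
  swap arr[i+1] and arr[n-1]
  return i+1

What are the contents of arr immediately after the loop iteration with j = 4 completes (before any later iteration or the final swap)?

5 4 10 8 10 6 5 8 6 5 9 5

pivot = arr[11] = 5; i = -1
j=0: arr[0]=10 > 5 → no swap
j=1: arr[1]=5 ≤ 5 → i=0, swap arr[0],arr[1] → 5 10 10 8 4 6 5 8 6 5 9 5
j=2: arr[2]=10 > 5 → no swap
j=3: arr[3]=8 > 5 → no swap
j=4: arr[4]=4 ≤ 5 → i=1, swap arr[1],arr[4] → 5 4 10 8 10 6 5 8 6 5 9 5
(after j=4) arr = 5 4 10 8 10 6 5 8 6 5 9 5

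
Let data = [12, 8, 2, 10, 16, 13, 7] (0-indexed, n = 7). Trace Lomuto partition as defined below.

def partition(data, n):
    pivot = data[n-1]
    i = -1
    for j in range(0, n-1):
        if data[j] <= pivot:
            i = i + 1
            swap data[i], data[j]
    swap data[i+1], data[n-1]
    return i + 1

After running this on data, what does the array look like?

pivot=7, i=-1
j=0: 12>7, skip
j=1: 8>7, skip
j=2: 2≤7, i=0, swap(0,2) ⇒ [2, 8, 12, 10, 16, 13, 7]
j=3: 10>7, skip
j=4: 16>7, skip
j=5: 13>7, skip
swap(1,6) ⇒ [2, 7, 12, 10, 16, 13, 8]; return 1

[2, 7, 12, 10, 16, 13, 8]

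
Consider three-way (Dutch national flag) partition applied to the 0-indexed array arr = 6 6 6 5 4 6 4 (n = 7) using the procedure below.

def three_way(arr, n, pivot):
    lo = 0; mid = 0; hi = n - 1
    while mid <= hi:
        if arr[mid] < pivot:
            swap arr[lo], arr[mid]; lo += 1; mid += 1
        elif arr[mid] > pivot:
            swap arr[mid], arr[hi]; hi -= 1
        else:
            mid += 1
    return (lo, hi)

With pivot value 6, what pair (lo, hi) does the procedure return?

(3, 6)

pivot = 6; lo=0, mid=0, hi=6
arr[mid]=6=6: mid=1
arr[mid]=6=6: mid=2
arr[mid]=6=6: mid=3
arr[mid]=5<6: swap arr[0],arr[3]; lo=1,mid=4 → 5 6 6 6 4 6 4
arr[mid]=4<6: swap arr[1],arr[4]; lo=2,mid=5 → 5 4 6 6 6 6 4
arr[mid]=6=6: mid=6
arr[mid]=4<6: swap arr[2],arr[6]; lo=3,mid=7 → 5 4 4 6 6 6 6
end: lo=3, hi=6; arr = 5 4 4 6 6 6 6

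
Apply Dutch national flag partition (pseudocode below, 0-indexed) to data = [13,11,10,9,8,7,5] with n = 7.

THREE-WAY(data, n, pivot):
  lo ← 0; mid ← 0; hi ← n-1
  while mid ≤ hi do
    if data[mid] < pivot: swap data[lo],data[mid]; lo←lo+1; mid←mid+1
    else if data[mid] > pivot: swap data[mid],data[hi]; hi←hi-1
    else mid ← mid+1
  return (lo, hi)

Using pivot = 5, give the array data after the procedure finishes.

[5,10,9,8,7,11,13]

lo=0 mid=0 hi=6
13>5: swap(0,6), hi=5 ⇒ [5,11,10,9,8,7,13]
5=5: mid=1
11>5: swap(1,5), hi=4 ⇒ [5,7,10,9,8,11,13]
7>5: swap(1,4), hi=3 ⇒ [5,8,10,9,7,11,13]
8>5: swap(1,3), hi=2 ⇒ [5,9,10,8,7,11,13]
9>5: swap(1,2), hi=1 ⇒ [5,10,9,8,7,11,13]
10>5: swap(1,1), hi=0 ⇒ [5,10,9,8,7,11,13]
done. lo=0 hi=0; data=[5,10,9,8,7,11,13]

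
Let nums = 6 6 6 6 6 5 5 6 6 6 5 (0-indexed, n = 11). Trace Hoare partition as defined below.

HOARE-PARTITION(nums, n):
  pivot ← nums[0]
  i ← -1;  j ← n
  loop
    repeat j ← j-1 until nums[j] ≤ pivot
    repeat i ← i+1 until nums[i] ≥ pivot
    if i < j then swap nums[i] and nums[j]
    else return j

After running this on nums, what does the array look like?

5 6 6 6 5 5 6 6 6 6 6

pivot = nums[0] = 6; i = -1, j = 11
j→10 (nums[10]=5≤6), i→0 (nums[0]=6≥6); i<j, swap → 5 6 6 6 6 5 5 6 6 6 6
j→9 (nums[9]=6≤6), i→1 (nums[1]=6≥6); i<j, swap → 5 6 6 6 6 5 5 6 6 6 6
j→8 (nums[8]=6≤6), i→2 (nums[2]=6≥6); i<j, swap → 5 6 6 6 6 5 5 6 6 6 6
j→7 (nums[7]=6≤6), i→3 (nums[3]=6≥6); i<j, swap → 5 6 6 6 6 5 5 6 6 6 6
j→6 (nums[6]=5≤6), i→4 (nums[4]=6≥6); i<j, swap → 5 6 6 6 5 5 6 6 6 6 6
j→5, i→6; i≥j, return j=5. nums = 5 6 6 6 5 5 6 6 6 6 6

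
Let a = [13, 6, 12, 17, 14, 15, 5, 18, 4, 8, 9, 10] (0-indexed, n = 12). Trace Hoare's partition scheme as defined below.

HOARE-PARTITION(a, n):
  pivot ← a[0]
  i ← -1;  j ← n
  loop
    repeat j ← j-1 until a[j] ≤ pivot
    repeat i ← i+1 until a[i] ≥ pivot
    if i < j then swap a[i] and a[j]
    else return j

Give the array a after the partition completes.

[10, 6, 12, 9, 8, 4, 5, 18, 15, 14, 17, 13]

pivot = a[0] = 13; i = -1, j = 12
j→11 (a[11]=10≤13), i→0 (a[0]=13≥13); i<j, swap → [10, 6, 12, 17, 14, 15, 5, 18, 4, 8, 9, 13]
j→10 (a[10]=9≤13), i→3 (a[3]=17≥13); i<j, swap → [10, 6, 12, 9, 14, 15, 5, 18, 4, 8, 17, 13]
j→9 (a[9]=8≤13), i→4 (a[4]=14≥13); i<j, swap → [10, 6, 12, 9, 8, 15, 5, 18, 4, 14, 17, 13]
j→8 (a[8]=4≤13), i→5 (a[5]=15≥13); i<j, swap → [10, 6, 12, 9, 8, 4, 5, 18, 15, 14, 17, 13]
j→6, i→7; i≥j, return j=6. a = [10, 6, 12, 9, 8, 4, 5, 18, 15, 14, 17, 13]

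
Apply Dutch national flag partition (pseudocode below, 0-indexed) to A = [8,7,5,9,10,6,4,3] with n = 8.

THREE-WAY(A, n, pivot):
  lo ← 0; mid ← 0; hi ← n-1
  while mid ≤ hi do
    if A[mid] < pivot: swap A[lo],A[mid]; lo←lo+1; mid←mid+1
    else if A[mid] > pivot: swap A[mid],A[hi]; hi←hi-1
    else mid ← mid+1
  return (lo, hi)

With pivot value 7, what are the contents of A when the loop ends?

[3,5,4,6,7,10,9,8]

lo=0 mid=0 hi=7
8>7: swap(0,7), hi=6 ⇒ [3,7,5,9,10,6,4,8]
3<7: swap(0,0), lo=1 mid=1 ⇒ [3,7,5,9,10,6,4,8]
7=7: mid=2
5<7: swap(1,2), lo=2 mid=3 ⇒ [3,5,7,9,10,6,4,8]
9>7: swap(3,6), hi=5 ⇒ [3,5,7,4,10,6,9,8]
4<7: swap(2,3), lo=3 mid=4 ⇒ [3,5,4,7,10,6,9,8]
10>7: swap(4,5), hi=4 ⇒ [3,5,4,7,6,10,9,8]
6<7: swap(3,4), lo=4 mid=5 ⇒ [3,5,4,6,7,10,9,8]
done. lo=4 hi=4; A=[3,5,4,6,7,10,9,8]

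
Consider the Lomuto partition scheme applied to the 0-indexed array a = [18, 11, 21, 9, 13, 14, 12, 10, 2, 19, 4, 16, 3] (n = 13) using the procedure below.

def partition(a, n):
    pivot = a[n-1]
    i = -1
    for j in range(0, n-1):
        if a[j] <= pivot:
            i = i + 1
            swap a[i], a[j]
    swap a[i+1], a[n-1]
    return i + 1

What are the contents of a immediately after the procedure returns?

[2, 3, 21, 9, 13, 14, 12, 10, 18, 19, 4, 16, 11]

pivot = a[12] = 3; i = -1
j=0: a[0]=18 > 3 → no swap
j=1: a[1]=11 > 3 → no swap
j=2: a[2]=21 > 3 → no swap
j=3: a[3]=9 > 3 → no swap
j=4: a[4]=13 > 3 → no swap
j=5: a[5]=14 > 3 → no swap
j=6: a[6]=12 > 3 → no swap
j=7: a[7]=10 > 3 → no swap
j=8: a[8]=2 ≤ 3 → i=0, swap a[0],a[8] → [2, 11, 21, 9, 13, 14, 12, 10, 18, 19, 4, 16, 3]
j=9: a[9]=19 > 3 → no swap
j=10: a[10]=4 > 3 → no swap
j=11: a[11]=16 > 3 → no swap
final swap a[1],a[12] → [2, 3, 21, 9, 13, 14, 12, 10, 18, 19, 4, 16, 11]; return 1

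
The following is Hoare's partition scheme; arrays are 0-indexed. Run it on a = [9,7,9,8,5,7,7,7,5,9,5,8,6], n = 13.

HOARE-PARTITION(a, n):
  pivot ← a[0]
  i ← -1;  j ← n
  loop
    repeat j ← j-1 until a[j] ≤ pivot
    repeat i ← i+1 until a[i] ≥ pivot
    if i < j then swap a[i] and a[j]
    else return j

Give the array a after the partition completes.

pivot=9
j stops at 12 (6), i stops at 0 (9); swap ⇒ [6,7,9,8,5,7,7,7,5,9,5,8,9]
j stops at 11 (8), i stops at 2 (9); swap ⇒ [6,7,8,8,5,7,7,7,5,9,5,9,9]
j stops at 10 (5), i stops at 9 (9); swap ⇒ [6,7,8,8,5,7,7,7,5,5,9,9,9]
j stops at 9, i stops at 10; i≥j ⇒ return 9. a=[6,7,8,8,5,7,7,7,5,5,9,9,9]

[6,7,8,8,5,7,7,7,5,5,9,9,9]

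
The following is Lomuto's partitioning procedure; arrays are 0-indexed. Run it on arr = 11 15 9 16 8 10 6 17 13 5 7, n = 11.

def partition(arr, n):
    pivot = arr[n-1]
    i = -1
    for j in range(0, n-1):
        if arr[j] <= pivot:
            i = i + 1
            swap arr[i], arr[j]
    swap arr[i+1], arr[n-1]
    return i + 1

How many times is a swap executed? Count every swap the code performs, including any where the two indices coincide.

pivot = arr[10] = 7; i = -1
j=0: arr[0]=11 > 7 → no swap
j=1: arr[1]=15 > 7 → no swap
j=2: arr[2]=9 > 7 → no swap
j=3: arr[3]=16 > 7 → no swap
j=4: arr[4]=8 > 7 → no swap
j=5: arr[5]=10 > 7 → no swap
j=6: arr[6]=6 ≤ 7 → i=0, swap arr[0],arr[6] → 6 15 9 16 8 10 11 17 13 5 7
j=7: arr[7]=17 > 7 → no swap
j=8: arr[8]=13 > 7 → no swap
j=9: arr[9]=5 ≤ 7 → i=1, swap arr[1],arr[9] → 6 5 9 16 8 10 11 17 13 15 7
final swap arr[2],arr[10] → 6 5 7 16 8 10 11 17 13 15 9; return 2

3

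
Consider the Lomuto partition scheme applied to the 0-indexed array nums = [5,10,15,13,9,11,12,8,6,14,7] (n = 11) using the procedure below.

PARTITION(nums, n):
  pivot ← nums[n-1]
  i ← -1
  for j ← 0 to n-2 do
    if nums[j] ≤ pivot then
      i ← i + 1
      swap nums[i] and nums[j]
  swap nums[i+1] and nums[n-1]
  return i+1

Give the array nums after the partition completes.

pivot = nums[10] = 7; i = -1
j=0: nums[0]=5 ≤ 7 → i=0, swap nums[0],nums[0] (no change) → [5,10,15,13,9,11,12,8,6,14,7]
j=1: nums[1]=10 > 7 → no swap
j=2: nums[2]=15 > 7 → no swap
j=3: nums[3]=13 > 7 → no swap
j=4: nums[4]=9 > 7 → no swap
j=5: nums[5]=11 > 7 → no swap
j=6: nums[6]=12 > 7 → no swap
j=7: nums[7]=8 > 7 → no swap
j=8: nums[8]=6 ≤ 7 → i=1, swap nums[1],nums[8] → [5,6,15,13,9,11,12,8,10,14,7]
j=9: nums[9]=14 > 7 → no swap
final swap nums[2],nums[10] → [5,6,7,13,9,11,12,8,10,14,15]; return 2

[5,6,7,13,9,11,12,8,10,14,15]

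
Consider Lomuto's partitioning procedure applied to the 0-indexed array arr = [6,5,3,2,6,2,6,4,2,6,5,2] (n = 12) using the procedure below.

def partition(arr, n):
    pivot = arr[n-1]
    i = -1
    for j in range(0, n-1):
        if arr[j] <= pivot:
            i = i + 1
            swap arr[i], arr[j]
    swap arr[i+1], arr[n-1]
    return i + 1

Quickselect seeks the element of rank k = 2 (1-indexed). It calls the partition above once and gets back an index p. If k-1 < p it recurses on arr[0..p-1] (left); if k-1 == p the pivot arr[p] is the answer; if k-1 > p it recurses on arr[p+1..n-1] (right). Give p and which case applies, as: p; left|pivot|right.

3; left

pivot = arr[11] = 2; i = -1
j=0: arr[0]=6 > 2 → no swap
j=1: arr[1]=5 > 2 → no swap
j=2: arr[2]=3 > 2 → no swap
j=3: arr[3]=2 ≤ 2 → i=0, swap arr[0],arr[3] → [2,5,3,6,6,2,6,4,2,6,5,2]
j=4: arr[4]=6 > 2 → no swap
j=5: arr[5]=2 ≤ 2 → i=1, swap arr[1],arr[5] → [2,2,3,6,6,5,6,4,2,6,5,2]
j=6: arr[6]=6 > 2 → no swap
j=7: arr[7]=4 > 2 → no swap
j=8: arr[8]=2 ≤ 2 → i=2, swap arr[2],arr[8] → [2,2,2,6,6,5,6,4,3,6,5,2]
j=9: arr[9]=6 > 2 → no swap
j=10: arr[10]=5 > 2 → no swap
final swap arr[3],arr[11] → [2,2,2,2,6,5,6,4,3,6,5,6]; return 3
p = 3; k-1 = 1 < 3 ⇒ left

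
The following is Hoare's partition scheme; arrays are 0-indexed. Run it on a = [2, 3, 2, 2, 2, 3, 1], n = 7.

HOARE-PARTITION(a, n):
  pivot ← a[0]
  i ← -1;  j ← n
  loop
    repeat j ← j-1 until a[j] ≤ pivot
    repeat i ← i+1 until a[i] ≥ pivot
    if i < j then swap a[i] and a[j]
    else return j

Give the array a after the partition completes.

pivot = a[0] = 2; i = -1, j = 7
j→6 (a[6]=1≤2), i→0 (a[0]=2≥2); i<j, swap → [1, 3, 2, 2, 2, 3, 2]
j→4 (a[4]=2≤2), i→1 (a[1]=3≥2); i<j, swap → [1, 2, 2, 2, 3, 3, 2]
j→3 (a[3]=2≤2), i→2 (a[2]=2≥2); i<j, swap → [1, 2, 2, 2, 3, 3, 2]
j→2, i→3; i≥j, return j=2. a = [1, 2, 2, 2, 3, 3, 2]

[1, 2, 2, 2, 3, 3, 2]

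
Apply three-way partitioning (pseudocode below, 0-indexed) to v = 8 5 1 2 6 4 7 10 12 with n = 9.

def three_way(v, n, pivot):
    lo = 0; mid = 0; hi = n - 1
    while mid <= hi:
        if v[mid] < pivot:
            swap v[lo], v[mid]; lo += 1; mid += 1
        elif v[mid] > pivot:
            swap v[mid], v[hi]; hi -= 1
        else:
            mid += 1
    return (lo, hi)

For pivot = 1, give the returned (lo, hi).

lo=0 mid=0 hi=8
8>1: swap(0,8), hi=7 ⇒ 12 5 1 2 6 4 7 10 8
12>1: swap(0,7), hi=6 ⇒ 10 5 1 2 6 4 7 12 8
10>1: swap(0,6), hi=5 ⇒ 7 5 1 2 6 4 10 12 8
7>1: swap(0,5), hi=4 ⇒ 4 5 1 2 6 7 10 12 8
4>1: swap(0,4), hi=3 ⇒ 6 5 1 2 4 7 10 12 8
6>1: swap(0,3), hi=2 ⇒ 2 5 1 6 4 7 10 12 8
2>1: swap(0,2), hi=1 ⇒ 1 5 2 6 4 7 10 12 8
1=1: mid=1
5>1: swap(1,1), hi=0 ⇒ 1 5 2 6 4 7 10 12 8
done. lo=0 hi=0; v=1 5 2 6 4 7 10 12 8

(0, 0)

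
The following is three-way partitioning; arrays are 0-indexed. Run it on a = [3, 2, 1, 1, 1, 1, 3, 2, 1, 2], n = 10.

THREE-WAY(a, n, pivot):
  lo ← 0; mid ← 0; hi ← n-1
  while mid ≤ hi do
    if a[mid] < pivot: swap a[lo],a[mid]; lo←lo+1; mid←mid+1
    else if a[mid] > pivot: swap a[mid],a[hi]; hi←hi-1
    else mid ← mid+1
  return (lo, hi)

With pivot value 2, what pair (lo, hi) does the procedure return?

(5, 7)

pivot = 2; lo=0, mid=0, hi=9
a[mid]=3>2: swap a[0],a[9]; hi=8 → [2, 2, 1, 1, 1, 1, 3, 2, 1, 3]
a[mid]=2=2: mid=1
a[mid]=2=2: mid=2
a[mid]=1<2: swap a[0],a[2]; lo=1,mid=3 → [1, 2, 2, 1, 1, 1, 3, 2, 1, 3]
a[mid]=1<2: swap a[1],a[3]; lo=2,mid=4 → [1, 1, 2, 2, 1, 1, 3, 2, 1, 3]
a[mid]=1<2: swap a[2],a[4]; lo=3,mid=5 → [1, 1, 1, 2, 2, 1, 3, 2, 1, 3]
a[mid]=1<2: swap a[3],a[5]; lo=4,mid=6 → [1, 1, 1, 1, 2, 2, 3, 2, 1, 3]
a[mid]=3>2: swap a[6],a[8]; hi=7 → [1, 1, 1, 1, 2, 2, 1, 2, 3, 3]
a[mid]=1<2: swap a[4],a[6]; lo=5,mid=7 → [1, 1, 1, 1, 1, 2, 2, 2, 3, 3]
a[mid]=2=2: mid=8
end: lo=5, hi=7; a = [1, 1, 1, 1, 1, 2, 2, 2, 3, 3]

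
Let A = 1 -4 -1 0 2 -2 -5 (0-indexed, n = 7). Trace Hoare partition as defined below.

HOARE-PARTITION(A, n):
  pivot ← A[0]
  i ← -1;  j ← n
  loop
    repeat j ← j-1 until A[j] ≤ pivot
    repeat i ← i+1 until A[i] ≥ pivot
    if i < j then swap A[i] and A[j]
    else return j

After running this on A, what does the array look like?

pivot=1
j stops at 6 (-5), i stops at 0 (1); swap ⇒ -5 -4 -1 0 2 -2 1
j stops at 5 (-2), i stops at 4 (2); swap ⇒ -5 -4 -1 0 -2 2 1
j stops at 4, i stops at 5; i≥j ⇒ return 4. A=-5 -4 -1 0 -2 2 1

-5 -4 -1 0 -2 2 1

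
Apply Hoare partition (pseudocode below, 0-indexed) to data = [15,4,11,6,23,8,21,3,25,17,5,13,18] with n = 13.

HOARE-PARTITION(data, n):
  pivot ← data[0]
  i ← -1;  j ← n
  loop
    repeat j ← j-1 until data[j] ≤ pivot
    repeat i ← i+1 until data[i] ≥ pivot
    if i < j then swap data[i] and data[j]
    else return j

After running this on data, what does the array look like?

pivot=15
j stops at 11 (13), i stops at 0 (15); swap ⇒ [13,4,11,6,23,8,21,3,25,17,5,15,18]
j stops at 10 (5), i stops at 4 (23); swap ⇒ [13,4,11,6,5,8,21,3,25,17,23,15,18]
j stops at 7 (3), i stops at 6 (21); swap ⇒ [13,4,11,6,5,8,3,21,25,17,23,15,18]
j stops at 6, i stops at 7; i≥j ⇒ return 6. data=[13,4,11,6,5,8,3,21,25,17,23,15,18]

[13,4,11,6,5,8,3,21,25,17,23,15,18]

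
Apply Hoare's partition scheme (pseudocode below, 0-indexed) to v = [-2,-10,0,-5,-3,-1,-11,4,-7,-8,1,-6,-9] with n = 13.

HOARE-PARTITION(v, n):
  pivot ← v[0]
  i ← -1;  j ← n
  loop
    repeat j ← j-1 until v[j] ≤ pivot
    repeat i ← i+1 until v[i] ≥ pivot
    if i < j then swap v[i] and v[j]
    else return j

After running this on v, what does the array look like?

[-9,-10,-6,-5,-3,-8,-11,-7,4,-1,1,0,-2]

pivot = v[0] = -2; i = -1, j = 13
j→12 (v[12]=-9≤-2), i→0 (v[0]=-2≥-2); i<j, swap → [-9,-10,0,-5,-3,-1,-11,4,-7,-8,1,-6,-2]
j→11 (v[11]=-6≤-2), i→2 (v[2]=0≥-2); i<j, swap → [-9,-10,-6,-5,-3,-1,-11,4,-7,-8,1,0,-2]
j→9 (v[9]=-8≤-2), i→5 (v[5]=-1≥-2); i<j, swap → [-9,-10,-6,-5,-3,-8,-11,4,-7,-1,1,0,-2]
j→8 (v[8]=-7≤-2), i→7 (v[7]=4≥-2); i<j, swap → [-9,-10,-6,-5,-3,-8,-11,-7,4,-1,1,0,-2]
j→7, i→8; i≥j, return j=7. v = [-9,-10,-6,-5,-3,-8,-11,-7,4,-1,1,0,-2]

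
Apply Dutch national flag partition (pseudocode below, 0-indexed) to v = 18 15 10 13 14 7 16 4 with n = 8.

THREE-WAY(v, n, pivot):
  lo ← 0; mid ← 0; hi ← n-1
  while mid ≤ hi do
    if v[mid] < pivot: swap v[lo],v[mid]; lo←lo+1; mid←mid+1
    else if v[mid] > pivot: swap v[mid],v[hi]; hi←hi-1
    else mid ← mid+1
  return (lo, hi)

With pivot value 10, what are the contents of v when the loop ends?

4 7 10 14 13 16 15 18

lo=0 mid=0 hi=7
18>10: swap(0,7), hi=6 ⇒ 4 15 10 13 14 7 16 18
4<10: swap(0,0), lo=1 mid=1 ⇒ 4 15 10 13 14 7 16 18
15>10: swap(1,6), hi=5 ⇒ 4 16 10 13 14 7 15 18
16>10: swap(1,5), hi=4 ⇒ 4 7 10 13 14 16 15 18
7<10: swap(1,1), lo=2 mid=2 ⇒ 4 7 10 13 14 16 15 18
10=10: mid=3
13>10: swap(3,4), hi=3 ⇒ 4 7 10 14 13 16 15 18
14>10: swap(3,3), hi=2 ⇒ 4 7 10 14 13 16 15 18
done. lo=2 hi=2; v=4 7 10 14 13 16 15 18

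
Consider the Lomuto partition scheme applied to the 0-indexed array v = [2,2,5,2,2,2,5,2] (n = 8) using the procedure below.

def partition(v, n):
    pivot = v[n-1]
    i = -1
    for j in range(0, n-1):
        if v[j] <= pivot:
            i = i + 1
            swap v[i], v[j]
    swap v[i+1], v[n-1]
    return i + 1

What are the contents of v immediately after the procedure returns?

pivot = v[7] = 2; i = -1
j=0: v[0]=2 ≤ 2 → i=0, swap v[0],v[0] (no change) → [2,2,5,2,2,2,5,2]
j=1: v[1]=2 ≤ 2 → i=1, swap v[1],v[1] (no change) → [2,2,5,2,2,2,5,2]
j=2: v[2]=5 > 2 → no swap
j=3: v[3]=2 ≤ 2 → i=2, swap v[2],v[3] → [2,2,2,5,2,2,5,2]
j=4: v[4]=2 ≤ 2 → i=3, swap v[3],v[4] → [2,2,2,2,5,2,5,2]
j=5: v[5]=2 ≤ 2 → i=4, swap v[4],v[5] → [2,2,2,2,2,5,5,2]
j=6: v[6]=5 > 2 → no swap
final swap v[5],v[7] → [2,2,2,2,2,2,5,5]; return 5

[2,2,2,2,2,2,5,5]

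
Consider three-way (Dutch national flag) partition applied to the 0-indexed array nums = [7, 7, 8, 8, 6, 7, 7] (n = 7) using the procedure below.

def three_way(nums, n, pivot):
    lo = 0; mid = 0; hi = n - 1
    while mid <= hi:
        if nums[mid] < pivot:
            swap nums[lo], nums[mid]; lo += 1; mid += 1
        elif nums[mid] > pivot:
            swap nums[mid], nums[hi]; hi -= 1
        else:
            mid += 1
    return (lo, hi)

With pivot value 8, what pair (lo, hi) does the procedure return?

(5, 6)

pivot = 8; lo=0, mid=0, hi=6
nums[mid]=7<8: swap nums[0],nums[0]; lo=1,mid=1 → [7, 7, 8, 8, 6, 7, 7]
nums[mid]=7<8: swap nums[1],nums[1]; lo=2,mid=2 → [7, 7, 8, 8, 6, 7, 7]
nums[mid]=8=8: mid=3
nums[mid]=8=8: mid=4
nums[mid]=6<8: swap nums[2],nums[4]; lo=3,mid=5 → [7, 7, 6, 8, 8, 7, 7]
nums[mid]=7<8: swap nums[3],nums[5]; lo=4,mid=6 → [7, 7, 6, 7, 8, 8, 7]
nums[mid]=7<8: swap nums[4],nums[6]; lo=5,mid=7 → [7, 7, 6, 7, 7, 8, 8]
end: lo=5, hi=6; nums = [7, 7, 6, 7, 7, 8, 8]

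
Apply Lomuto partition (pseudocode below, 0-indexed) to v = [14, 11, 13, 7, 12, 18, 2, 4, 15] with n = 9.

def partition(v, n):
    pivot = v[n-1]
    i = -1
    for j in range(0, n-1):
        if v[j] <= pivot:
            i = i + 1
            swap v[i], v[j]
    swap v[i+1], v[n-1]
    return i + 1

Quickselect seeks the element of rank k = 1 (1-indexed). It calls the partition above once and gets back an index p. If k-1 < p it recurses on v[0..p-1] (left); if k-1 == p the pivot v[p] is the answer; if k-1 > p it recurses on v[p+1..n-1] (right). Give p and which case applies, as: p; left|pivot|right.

pivot=15, i=-1
j=0: 14≤15, i=0, swap(0,0) ⇒ [14, 11, 13, 7, 12, 18, 2, 4, 15]
j=1: 11≤15, i=1, swap(1,1) ⇒ [14, 11, 13, 7, 12, 18, 2, 4, 15]
j=2: 13≤15, i=2, swap(2,2) ⇒ [14, 11, 13, 7, 12, 18, 2, 4, 15]
j=3: 7≤15, i=3, swap(3,3) ⇒ [14, 11, 13, 7, 12, 18, 2, 4, 15]
j=4: 12≤15, i=4, swap(4,4) ⇒ [14, 11, 13, 7, 12, 18, 2, 4, 15]
j=5: 18>15, skip
j=6: 2≤15, i=5, swap(5,6) ⇒ [14, 11, 13, 7, 12, 2, 18, 4, 15]
j=7: 4≤15, i=6, swap(6,7) ⇒ [14, 11, 13, 7, 12, 2, 4, 18, 15]
swap(7,8) ⇒ [14, 11, 13, 7, 12, 2, 4, 15, 18]; return 7
p = 7; k-1 = 0 < 7 ⇒ left

7; left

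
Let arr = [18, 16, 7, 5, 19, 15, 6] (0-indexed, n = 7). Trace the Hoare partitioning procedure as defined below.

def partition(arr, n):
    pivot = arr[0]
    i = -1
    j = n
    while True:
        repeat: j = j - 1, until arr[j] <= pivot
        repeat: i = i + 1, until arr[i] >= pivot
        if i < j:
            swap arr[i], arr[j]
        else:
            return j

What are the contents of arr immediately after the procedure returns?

pivot = arr[0] = 18; i = -1, j = 7
j→6 (arr[6]=6≤18), i→0 (arr[0]=18≥18); i<j, swap → [6, 16, 7, 5, 19, 15, 18]
j→5 (arr[5]=15≤18), i→4 (arr[4]=19≥18); i<j, swap → [6, 16, 7, 5, 15, 19, 18]
j→4, i→5; i≥j, return j=4. arr = [6, 16, 7, 5, 15, 19, 18]

[6, 16, 7, 5, 15, 19, 18]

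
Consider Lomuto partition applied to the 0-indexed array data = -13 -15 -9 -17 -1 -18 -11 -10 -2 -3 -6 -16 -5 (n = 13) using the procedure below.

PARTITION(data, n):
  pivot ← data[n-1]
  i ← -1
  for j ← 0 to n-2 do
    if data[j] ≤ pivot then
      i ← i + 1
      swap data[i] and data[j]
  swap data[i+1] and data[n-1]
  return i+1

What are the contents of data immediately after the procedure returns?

pivot = data[12] = -5; i = -1
j=0: data[0]=-13 ≤ -5 → i=0, swap data[0],data[0] (no change) → -13 -15 -9 -17 -1 -18 -11 -10 -2 -3 -6 -16 -5
j=1: data[1]=-15 ≤ -5 → i=1, swap data[1],data[1] (no change) → -13 -15 -9 -17 -1 -18 -11 -10 -2 -3 -6 -16 -5
j=2: data[2]=-9 ≤ -5 → i=2, swap data[2],data[2] (no change) → -13 -15 -9 -17 -1 -18 -11 -10 -2 -3 -6 -16 -5
j=3: data[3]=-17 ≤ -5 → i=3, swap data[3],data[3] (no change) → -13 -15 -9 -17 -1 -18 -11 -10 -2 -3 -6 -16 -5
j=4: data[4]=-1 > -5 → no swap
j=5: data[5]=-18 ≤ -5 → i=4, swap data[4],data[5] → -13 -15 -9 -17 -18 -1 -11 -10 -2 -3 -6 -16 -5
j=6: data[6]=-11 ≤ -5 → i=5, swap data[5],data[6] → -13 -15 -9 -17 -18 -11 -1 -10 -2 -3 -6 -16 -5
j=7: data[7]=-10 ≤ -5 → i=6, swap data[6],data[7] → -13 -15 -9 -17 -18 -11 -10 -1 -2 -3 -6 -16 -5
j=8: data[8]=-2 > -5 → no swap
j=9: data[9]=-3 > -5 → no swap
j=10: data[10]=-6 ≤ -5 → i=7, swap data[7],data[10] → -13 -15 -9 -17 -18 -11 -10 -6 -2 -3 -1 -16 -5
j=11: data[11]=-16 ≤ -5 → i=8, swap data[8],data[11] → -13 -15 -9 -17 -18 -11 -10 -6 -16 -3 -1 -2 -5
final swap data[9],data[12] → -13 -15 -9 -17 -18 -11 -10 -6 -16 -5 -1 -2 -3; return 9

-13 -15 -9 -17 -18 -11 -10 -6 -16 -5 -1 -2 -3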